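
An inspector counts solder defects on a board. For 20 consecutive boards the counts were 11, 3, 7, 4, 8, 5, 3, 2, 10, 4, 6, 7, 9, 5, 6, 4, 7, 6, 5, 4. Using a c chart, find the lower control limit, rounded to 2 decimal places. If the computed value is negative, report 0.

0.00

c̄ = (11 + 3 + 7 + 4 + 8 + 5 + 3 + 2 + 10 + 4 + 6 + 7 + 9 + 5 + 6 + 4 + 7 + 6 + 5 + 4) / 20 = 116 / 20 = 5.8000
LCL = c̄ − 3√c̄ = 5.8000 − 3 × 2.4083 = -1.4250 → 0 (cannot be negative)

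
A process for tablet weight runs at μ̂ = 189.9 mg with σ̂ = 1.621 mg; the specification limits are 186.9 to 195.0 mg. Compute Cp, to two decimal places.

Cp = (USL − LSL) / (6σ̂) = (195.0 − 186.9) / (6 × 1.621) = 8.1000 / 9.7260 = 0.8328

0.83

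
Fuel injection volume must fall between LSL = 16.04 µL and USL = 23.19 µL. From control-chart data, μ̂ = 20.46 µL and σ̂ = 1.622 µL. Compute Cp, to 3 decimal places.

Cp = (USL − LSL) / (6σ̂) = (23.19 − 16.04) / (6 × 1.622) = 7.1500 / 9.7320 = 0.7347

0.735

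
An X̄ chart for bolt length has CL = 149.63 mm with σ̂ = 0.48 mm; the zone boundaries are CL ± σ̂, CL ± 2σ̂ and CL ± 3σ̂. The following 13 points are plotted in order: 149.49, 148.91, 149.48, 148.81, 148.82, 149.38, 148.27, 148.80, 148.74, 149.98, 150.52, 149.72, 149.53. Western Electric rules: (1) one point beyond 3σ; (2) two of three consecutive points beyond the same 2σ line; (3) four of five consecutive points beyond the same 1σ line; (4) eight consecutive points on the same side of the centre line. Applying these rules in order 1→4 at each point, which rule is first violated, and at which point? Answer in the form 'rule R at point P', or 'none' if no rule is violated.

rule 3 at point 8

Zone of each point (C = within 1σ̂, B = 1σ̂–2σ̂, A = 2σ̂–3σ̂, * = beyond 3σ̂; sign = side of CL): 1:-C, 2:-B, 3:-C, 4:-B, 5:-B, 6:-C, 7:-A, 8:-B, 9:-B, 10:+C, 11:+B, 12:+C, 13:-C
Rule 3 (four of five consecutive points beyond the same 1σ limit) is satisfied at point 8.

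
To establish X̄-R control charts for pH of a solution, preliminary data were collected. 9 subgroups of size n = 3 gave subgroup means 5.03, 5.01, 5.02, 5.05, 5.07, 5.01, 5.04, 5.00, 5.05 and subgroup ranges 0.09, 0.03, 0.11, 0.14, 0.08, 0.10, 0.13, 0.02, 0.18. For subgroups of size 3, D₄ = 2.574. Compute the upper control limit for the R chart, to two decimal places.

R̄ = (0.09 + 0.03 + 0.11 + 0.14 + 0.08 + 0.10 + 0.13 + 0.02 + 0.18) / 9 = 0.8800 / 9 = 0.0978
UCL_R = D₄·R̄ = 2.574 × 0.0978 = 0.2517

0.25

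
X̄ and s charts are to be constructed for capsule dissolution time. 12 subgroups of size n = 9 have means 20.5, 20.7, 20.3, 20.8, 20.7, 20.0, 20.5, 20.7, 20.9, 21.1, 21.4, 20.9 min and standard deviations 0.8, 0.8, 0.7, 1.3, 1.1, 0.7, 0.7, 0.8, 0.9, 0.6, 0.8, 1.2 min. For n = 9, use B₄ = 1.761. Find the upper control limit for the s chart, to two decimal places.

1.53

s̄ = (0.8 + 0.8 + 0.7 + 1.3 + 1.1 + 0.7 + 0.7 + 0.8 + 0.9 + 0.6 + 0.8 + 1.2) / 12 = 0.8667
UCL_s = B₄·s̄ = 1.761 × 0.8667 = 1.5262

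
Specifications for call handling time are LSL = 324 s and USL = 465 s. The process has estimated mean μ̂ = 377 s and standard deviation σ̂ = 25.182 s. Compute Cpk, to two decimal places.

Cpu = (USL − μ̂) / (3σ̂) = (465 − 377) / (3 × 25.182) = 1.1649; Cpl = (μ̂ − LSL) / (3σ̂) = (377 − 324) / (3 × 25.182) = 0.7016; Cpk = min(Cpu, Cpl) = 0.7016

0.70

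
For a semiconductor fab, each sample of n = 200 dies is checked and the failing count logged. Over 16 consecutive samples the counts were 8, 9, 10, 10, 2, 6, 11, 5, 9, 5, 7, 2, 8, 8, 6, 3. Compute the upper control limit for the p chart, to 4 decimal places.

p̄ = Σdᵢ / (k·n) = 109 / (16 × 200) = 0.03406
UCL = p̄ + 3·√(p̄(1−p̄)/n) = 0.03406 + 3 × √(0.03406×0.96594/200) = 0.03406 + 3 × 0.01283 = 0.07254

0.0725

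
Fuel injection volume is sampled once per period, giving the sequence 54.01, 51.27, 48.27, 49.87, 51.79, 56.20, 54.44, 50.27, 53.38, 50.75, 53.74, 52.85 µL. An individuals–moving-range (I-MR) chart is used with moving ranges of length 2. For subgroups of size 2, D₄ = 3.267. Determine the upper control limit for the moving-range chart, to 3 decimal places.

8.678

Moving ranges: 2.74, 3.00, 1.60, 1.92, 4.41, 1.76, 4.17, 3.11, 2.63, 2.99, 0.89; M̄R̄ = 29.2200 / 11 = 2.6564
UCL_MR = D₄·M̄R̄ = 3.267 × 2.6564 = 8.6783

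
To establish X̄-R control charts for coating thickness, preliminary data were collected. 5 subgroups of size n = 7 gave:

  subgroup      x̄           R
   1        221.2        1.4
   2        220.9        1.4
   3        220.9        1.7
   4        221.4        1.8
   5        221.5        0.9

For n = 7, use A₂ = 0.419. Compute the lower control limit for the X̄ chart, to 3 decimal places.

X̄̄ = (221.2 + 220.9 + 220.9 + 221.4 + 221.5) / 5 = 1105.9000 / 5 = 221.1800
R̄ = (1.4 + 1.4 + 1.7 + 1.8 + 0.9) / 5 = 7.2000 / 5 = 1.4400
LCL = X̄̄ − A₂·R̄ = 221.1800 − 0.419 × 1.4400 = 220.5766

220.577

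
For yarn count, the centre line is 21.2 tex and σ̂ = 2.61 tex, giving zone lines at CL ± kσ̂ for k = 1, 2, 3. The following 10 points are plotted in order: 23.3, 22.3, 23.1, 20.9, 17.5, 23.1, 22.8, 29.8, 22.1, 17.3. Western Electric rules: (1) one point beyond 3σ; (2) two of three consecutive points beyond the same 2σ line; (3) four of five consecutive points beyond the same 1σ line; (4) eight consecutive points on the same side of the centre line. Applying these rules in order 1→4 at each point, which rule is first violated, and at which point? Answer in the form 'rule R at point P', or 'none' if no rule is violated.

rule 1 at point 8

Zone of each point (C = within 1σ̂, B = 1σ̂–2σ̂, A = 2σ̂–3σ̂, * = beyond 3σ̂; sign = side of CL): 1:+C, 2:+C, 3:+C, 4:-C, 5:-B, 6:+C, 7:+C, 8:+*, 9:+C, 10:-B
Rule 1 (one point beyond the 3σ limits) is satisfied at point 8.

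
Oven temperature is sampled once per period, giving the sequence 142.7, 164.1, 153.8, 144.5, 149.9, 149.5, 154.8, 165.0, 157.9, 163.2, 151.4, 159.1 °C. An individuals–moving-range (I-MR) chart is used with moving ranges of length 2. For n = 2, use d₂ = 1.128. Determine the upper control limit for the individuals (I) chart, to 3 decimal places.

177.434

X̄ = (142.7 + 164.1 + 153.8 + 144.5 + 149.9 + 149.5 + 154.8 + 165.0 + 157.9 + 163.2 + 151.4 + 159.1) / 12 = 154.6583
Moving ranges: 21.4, 10.3, 9.3, 5.4, 0.4, 5.3, 10.2, 7.1, 5.3, 11.8, 7.7; M̄R̄ = 94.2000 / 11 = 8.5636
UCL = X̄ + 3·M̄R̄/d₂ = 154.6583 + 3 × 8.5636 / 1.128 = 177.4340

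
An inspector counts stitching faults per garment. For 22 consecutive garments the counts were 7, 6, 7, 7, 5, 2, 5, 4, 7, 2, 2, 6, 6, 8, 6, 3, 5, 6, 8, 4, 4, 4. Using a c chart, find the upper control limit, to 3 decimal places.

c̄ = (7 + 6 + 7 + 7 + 5 + 2 + 5 + 4 + 7 + 2 + 2 + 6 + 6 + 8 + 6 + 3 + 5 + 6 + 8 + 4 + 4 + 4) / 22 = 114 / 22 = 5.1818
UCL = c̄ + 3√c̄ = 5.1818 + 3 × √5.1818 = 5.1818 + 3 × 2.2764 = 12.0109

12.011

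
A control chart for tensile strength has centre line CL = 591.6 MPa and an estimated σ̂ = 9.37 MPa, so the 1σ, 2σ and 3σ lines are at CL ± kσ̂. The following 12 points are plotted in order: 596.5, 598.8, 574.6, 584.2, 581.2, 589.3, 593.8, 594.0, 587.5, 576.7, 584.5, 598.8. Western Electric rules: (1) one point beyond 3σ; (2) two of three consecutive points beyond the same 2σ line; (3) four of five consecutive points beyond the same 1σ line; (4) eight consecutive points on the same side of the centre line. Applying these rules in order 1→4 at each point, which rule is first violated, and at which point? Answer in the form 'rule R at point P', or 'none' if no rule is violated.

Zone of each point (C = within 1σ̂, B = 1σ̂–2σ̂, A = 2σ̂–3σ̂, * = beyond 3σ̂; sign = side of CL): 1:+C, 2:+C, 3:-B, 4:-C, 5:-B, 6:-C, 7:+C, 8:+C, 9:-C, 10:-B, 11:-C, 12:+C
No rule fires across all 12 points.

none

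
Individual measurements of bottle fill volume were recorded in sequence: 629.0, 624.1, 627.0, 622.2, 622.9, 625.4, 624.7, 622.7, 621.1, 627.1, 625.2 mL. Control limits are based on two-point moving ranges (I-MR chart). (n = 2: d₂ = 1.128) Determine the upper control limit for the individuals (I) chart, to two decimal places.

632.12

X̄ = (629.0 + 624.1 + 627.0 + 622.2 + 622.9 + 625.4 + 624.7 + 622.7 + 621.1 + 627.1 + 625.2) / 11 = 624.6727
Moving ranges: 4.9, 2.9, 4.8, 0.7, 2.5, 0.7, 2.0, 1.6, 6.0, 1.9; M̄R̄ = 28.0000 / 10 = 2.8000
UCL = X̄ + 3·M̄R̄/d₂ = 624.6727 + 3 × 2.8000 / 1.128 = 632.1195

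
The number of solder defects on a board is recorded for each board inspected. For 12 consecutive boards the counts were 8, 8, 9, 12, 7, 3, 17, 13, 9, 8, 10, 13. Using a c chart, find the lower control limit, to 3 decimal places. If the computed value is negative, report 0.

0.383

c̄ = (8 + 8 + 9 + 12 + 7 + 3 + 17 + 13 + 9 + 8 + 10 + 13) / 12 = 117 / 12 = 9.7500
LCL = c̄ − 3√c̄ = 9.7500 − 3 × 3.1225 = 0.3825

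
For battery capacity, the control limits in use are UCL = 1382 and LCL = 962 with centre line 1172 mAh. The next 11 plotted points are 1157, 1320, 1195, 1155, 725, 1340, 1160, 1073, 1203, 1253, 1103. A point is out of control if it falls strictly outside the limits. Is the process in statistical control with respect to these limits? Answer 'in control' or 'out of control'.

Compare each point to [962, 1382]: sample 5 = 725 < LCL.

out of control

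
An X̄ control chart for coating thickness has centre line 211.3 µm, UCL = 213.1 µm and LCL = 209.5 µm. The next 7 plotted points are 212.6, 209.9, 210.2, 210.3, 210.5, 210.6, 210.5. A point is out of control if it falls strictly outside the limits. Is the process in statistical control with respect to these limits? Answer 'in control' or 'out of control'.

All 7 points lie within [209.5, 213.1].

in control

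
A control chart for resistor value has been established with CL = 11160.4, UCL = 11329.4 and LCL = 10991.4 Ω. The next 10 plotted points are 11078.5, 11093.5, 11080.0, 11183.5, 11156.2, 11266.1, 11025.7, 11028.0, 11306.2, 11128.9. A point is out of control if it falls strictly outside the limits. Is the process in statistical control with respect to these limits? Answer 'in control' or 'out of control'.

in control

All 10 points lie within [10991.4, 11329.4].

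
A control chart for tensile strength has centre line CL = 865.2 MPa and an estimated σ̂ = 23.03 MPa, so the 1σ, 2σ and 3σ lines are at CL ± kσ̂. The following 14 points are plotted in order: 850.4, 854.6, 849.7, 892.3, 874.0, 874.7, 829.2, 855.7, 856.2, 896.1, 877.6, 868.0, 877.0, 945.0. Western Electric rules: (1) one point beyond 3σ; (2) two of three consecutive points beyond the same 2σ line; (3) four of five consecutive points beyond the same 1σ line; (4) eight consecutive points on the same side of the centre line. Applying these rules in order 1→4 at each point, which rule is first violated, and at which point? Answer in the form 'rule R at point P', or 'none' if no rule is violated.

rule 1 at point 14

Zone of each point (C = within 1σ̂, B = 1σ̂–2σ̂, A = 2σ̂–3σ̂, * = beyond 3σ̂; sign = side of CL): 1:-C, 2:-C, 3:-C, 4:+B, 5:+C, 6:+C, 7:-B, 8:-C, 9:-C, 10:+B, 11:+C, 12:+C, 13:+C, 14:+*
Rule 1 (one point beyond the 3σ limits) is satisfied at point 14.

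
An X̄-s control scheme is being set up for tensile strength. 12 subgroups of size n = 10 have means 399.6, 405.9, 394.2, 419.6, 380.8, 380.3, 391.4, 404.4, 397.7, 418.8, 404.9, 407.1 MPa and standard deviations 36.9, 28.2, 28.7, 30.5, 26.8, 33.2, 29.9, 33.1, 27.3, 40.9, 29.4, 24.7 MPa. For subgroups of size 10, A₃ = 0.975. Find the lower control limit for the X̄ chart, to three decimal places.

370.362

X̄̄ = (399.6 + 405.9 + 394.2 + 419.6 + 380.8 + 380.3 + 391.4 + 404.4 + 397.7 + 418.8 + 404.9 + 407.1) / 12 = 400.3917
s̄ = (36.9 + 28.2 + 28.7 + 30.5 + 26.8 + 33.2 + 29.9 + 33.1 + 27.3 + 40.9 + 29.4 + 24.7) / 12 = 30.8000
LCL = X̄̄ − A₃·s̄ = 400.3917 − 0.975 × 30.8000 = 370.3617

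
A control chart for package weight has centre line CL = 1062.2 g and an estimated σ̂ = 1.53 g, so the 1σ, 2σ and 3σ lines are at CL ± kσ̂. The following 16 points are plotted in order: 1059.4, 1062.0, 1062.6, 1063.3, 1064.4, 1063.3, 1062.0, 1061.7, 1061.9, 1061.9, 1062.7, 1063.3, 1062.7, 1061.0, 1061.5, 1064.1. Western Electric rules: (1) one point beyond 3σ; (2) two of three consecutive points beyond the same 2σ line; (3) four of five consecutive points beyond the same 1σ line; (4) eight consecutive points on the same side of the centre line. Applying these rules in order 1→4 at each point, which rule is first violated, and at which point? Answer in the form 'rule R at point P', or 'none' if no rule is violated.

Zone of each point (C = within 1σ̂, B = 1σ̂–2σ̂, A = 2σ̂–3σ̂, * = beyond 3σ̂; sign = side of CL): 1:-B, 2:-C, 3:+C, 4:+C, 5:+B, 6:+C, 7:-C, 8:-C, 9:-C, 10:-C, 11:+C, 12:+C, 13:+C, 14:-C, 15:-C, 16:+B
No rule fires across all 16 points.

none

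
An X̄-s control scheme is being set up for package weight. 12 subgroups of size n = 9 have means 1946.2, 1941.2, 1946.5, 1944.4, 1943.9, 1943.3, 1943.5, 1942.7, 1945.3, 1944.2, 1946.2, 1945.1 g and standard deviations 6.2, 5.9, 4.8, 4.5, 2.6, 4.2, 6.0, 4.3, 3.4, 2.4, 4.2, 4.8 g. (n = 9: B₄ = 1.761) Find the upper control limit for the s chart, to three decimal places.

7.822

s̄ = (6.2 + 5.9 + 4.8 + 4.5 + 2.6 + 4.2 + 6.0 + 4.3 + 3.4 + 2.4 + 4.2 + 4.8) / 12 = 4.4417
UCL_s = B₄·s̄ = 1.761 × 4.4417 = 7.8218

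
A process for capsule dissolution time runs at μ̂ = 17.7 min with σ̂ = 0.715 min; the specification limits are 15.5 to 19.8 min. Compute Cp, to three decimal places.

Cp = (USL − LSL) / (6σ̂) = (19.8 − 15.5) / (6 × 0.715) = 4.3000 / 4.2900 = 1.0023

1.002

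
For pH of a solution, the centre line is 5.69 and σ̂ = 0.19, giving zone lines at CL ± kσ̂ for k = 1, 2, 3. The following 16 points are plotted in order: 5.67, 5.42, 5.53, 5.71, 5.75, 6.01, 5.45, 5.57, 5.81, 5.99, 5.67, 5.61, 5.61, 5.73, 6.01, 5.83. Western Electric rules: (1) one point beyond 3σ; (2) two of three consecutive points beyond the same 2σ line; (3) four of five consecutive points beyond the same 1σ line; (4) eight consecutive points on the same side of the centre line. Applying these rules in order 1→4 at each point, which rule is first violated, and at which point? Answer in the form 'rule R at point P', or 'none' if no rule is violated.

Zone of each point (C = within 1σ̂, B = 1σ̂–2σ̂, A = 2σ̂–3σ̂, * = beyond 3σ̂; sign = side of CL): 1:-C, 2:-B, 3:-C, 4:+C, 5:+C, 6:+B, 7:-B, 8:-C, 9:+C, 10:+B, 11:-C, 12:-C, 13:-C, 14:+C, 15:+B, 16:+C
No rule fires across all 16 points.

none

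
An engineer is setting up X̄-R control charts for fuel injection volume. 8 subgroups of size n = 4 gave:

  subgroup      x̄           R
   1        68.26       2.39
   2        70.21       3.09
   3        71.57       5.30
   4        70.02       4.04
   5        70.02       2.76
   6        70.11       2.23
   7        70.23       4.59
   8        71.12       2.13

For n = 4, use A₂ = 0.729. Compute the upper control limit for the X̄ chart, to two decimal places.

72.61

X̄̄ = (68.26 + 70.21 + 71.57 + 70.02 + 70.02 + 70.11 + 70.23 + 71.12) / 8 = 561.5400 / 8 = 70.1925
R̄ = (2.39 + 3.09 + 5.30 + 4.04 + 2.76 + 2.23 + 4.59 + 2.13) / 8 = 26.5300 / 8 = 3.3163
UCL = X̄̄ + A₂·R̄ = 70.1925 + 0.729 × 3.3163 = 72.6100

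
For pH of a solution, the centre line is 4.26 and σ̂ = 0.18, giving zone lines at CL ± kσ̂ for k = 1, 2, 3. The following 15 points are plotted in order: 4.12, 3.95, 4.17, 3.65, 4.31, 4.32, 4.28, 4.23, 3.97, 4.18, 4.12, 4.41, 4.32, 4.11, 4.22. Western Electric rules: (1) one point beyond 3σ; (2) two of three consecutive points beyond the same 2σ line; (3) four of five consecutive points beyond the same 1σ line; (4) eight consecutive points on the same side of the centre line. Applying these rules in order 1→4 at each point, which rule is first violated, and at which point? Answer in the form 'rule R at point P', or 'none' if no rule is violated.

Zone of each point (C = within 1σ̂, B = 1σ̂–2σ̂, A = 2σ̂–3σ̂, * = beyond 3σ̂; sign = side of CL): 1:-C, 2:-B, 3:-C, 4:-*, 5:+C, 6:+C, 7:+C, 8:-C, 9:-B, 10:-C, 11:-C, 12:+C, 13:+C, 14:-C, 15:-C
Rule 1 (one point beyond the 3σ limits) is satisfied at point 4.

rule 1 at point 4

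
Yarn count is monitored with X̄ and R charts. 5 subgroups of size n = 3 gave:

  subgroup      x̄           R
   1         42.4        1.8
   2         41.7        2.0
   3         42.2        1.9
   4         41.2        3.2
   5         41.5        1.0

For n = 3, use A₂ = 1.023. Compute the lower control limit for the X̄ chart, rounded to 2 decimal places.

39.77

X̄̄ = (42.4 + 41.7 + 42.2 + 41.2 + 41.5) / 5 = 209.0000 / 5 = 41.8000
R̄ = (1.8 + 2.0 + 1.9 + 3.2 + 1.0) / 5 = 9.9000 / 5 = 1.9800
LCL = X̄̄ − A₂·R̄ = 41.8000 − 1.023 × 1.9800 = 39.7745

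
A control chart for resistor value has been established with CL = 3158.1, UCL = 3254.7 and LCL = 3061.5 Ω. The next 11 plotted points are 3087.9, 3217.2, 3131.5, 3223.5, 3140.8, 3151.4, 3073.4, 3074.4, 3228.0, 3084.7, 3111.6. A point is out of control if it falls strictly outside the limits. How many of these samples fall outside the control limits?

0

All 11 points lie within [3061.5, 3254.7].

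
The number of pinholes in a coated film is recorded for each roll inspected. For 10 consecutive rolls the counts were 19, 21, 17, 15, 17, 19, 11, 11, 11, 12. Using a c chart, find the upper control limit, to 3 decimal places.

27.035

c̄ = (19 + 21 + 17 + 15 + 17 + 19 + 11 + 11 + 11 + 12) / 10 = 153 / 10 = 15.3000
UCL = c̄ + 3√c̄ = 15.3000 + 3 × √15.3000 = 15.3000 + 3 × 3.9115 = 27.0346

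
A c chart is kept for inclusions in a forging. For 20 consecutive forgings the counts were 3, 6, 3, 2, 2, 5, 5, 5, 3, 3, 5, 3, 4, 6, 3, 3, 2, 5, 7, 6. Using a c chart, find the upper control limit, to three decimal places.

10.087

c̄ = (3 + 6 + 3 + 2 + 2 + 5 + 5 + 5 + 3 + 3 + 5 + 3 + 4 + 6 + 3 + 3 + 2 + 5 + 7 + 6) / 20 = 81 / 20 = 4.0500
UCL = c̄ + 3√c̄ = 4.0500 + 3 × √4.0500 = 4.0500 + 3 × 2.0125 = 10.0874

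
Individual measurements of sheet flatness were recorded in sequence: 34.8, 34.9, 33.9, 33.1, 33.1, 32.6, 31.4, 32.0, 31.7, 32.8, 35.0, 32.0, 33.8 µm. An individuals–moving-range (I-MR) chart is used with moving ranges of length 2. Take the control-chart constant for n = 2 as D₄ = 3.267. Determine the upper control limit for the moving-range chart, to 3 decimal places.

Moving ranges: 0.1, 1.0, 0.8, 0.0, 0.5, 1.2, 0.6, 0.3, 1.1, 2.2, 3.0, 1.8; M̄R̄ = 12.6000 / 12 = 1.0500
UCL_MR = D₄·M̄R̄ = 3.267 × 1.0500 = 3.4304

3.430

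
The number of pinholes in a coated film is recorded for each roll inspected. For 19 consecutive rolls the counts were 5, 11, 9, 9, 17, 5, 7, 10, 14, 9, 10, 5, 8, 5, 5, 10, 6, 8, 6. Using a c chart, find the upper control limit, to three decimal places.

c̄ = (5 + 11 + 9 + 9 + 17 + 5 + 7 + 10 + 14 + 9 + 10 + 5 + 8 + 5 + 5 + 10 + 6 + 8 + 6) / 19 = 159 / 19 = 8.3684
UCL = c̄ + 3√c̄ = 8.3684 + 3 × √8.3684 = 8.3684 + 3 × 2.8928 = 17.0469

17.047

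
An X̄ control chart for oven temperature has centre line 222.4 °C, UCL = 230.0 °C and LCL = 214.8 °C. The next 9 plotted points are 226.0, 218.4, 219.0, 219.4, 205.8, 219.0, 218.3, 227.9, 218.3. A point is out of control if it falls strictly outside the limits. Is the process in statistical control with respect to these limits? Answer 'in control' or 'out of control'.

out of control

Compare each point to [214.8, 230.0]: sample 5 = 205.8 < LCL.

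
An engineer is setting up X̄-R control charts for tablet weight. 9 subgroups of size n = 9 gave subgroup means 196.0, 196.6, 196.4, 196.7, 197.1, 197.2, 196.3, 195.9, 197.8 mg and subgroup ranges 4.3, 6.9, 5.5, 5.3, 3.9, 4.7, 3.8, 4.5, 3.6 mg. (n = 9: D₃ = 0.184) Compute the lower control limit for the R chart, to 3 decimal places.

0.869

R̄ = (4.3 + 6.9 + 5.5 + 5.3 + 3.9 + 4.7 + 3.8 + 4.5 + 3.6) / 9 = 42.5000 / 9 = 4.7222
LCL_R = D₃·R̄ = 0.184 × 4.7222 = 0.8689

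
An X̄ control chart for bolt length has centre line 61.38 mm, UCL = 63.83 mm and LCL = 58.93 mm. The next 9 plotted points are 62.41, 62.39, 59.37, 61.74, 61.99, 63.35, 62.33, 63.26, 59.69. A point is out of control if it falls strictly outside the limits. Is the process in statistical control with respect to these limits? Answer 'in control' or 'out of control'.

in control

All 9 points lie within [58.93, 63.83].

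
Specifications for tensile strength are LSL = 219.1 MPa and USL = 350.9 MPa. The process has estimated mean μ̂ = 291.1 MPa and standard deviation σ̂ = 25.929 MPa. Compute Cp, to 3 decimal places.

Cp = (USL − LSL) / (6σ̂) = (350.9 − 219.1) / (6 × 25.929) = 131.8000 / 155.5740 = 0.8472

0.847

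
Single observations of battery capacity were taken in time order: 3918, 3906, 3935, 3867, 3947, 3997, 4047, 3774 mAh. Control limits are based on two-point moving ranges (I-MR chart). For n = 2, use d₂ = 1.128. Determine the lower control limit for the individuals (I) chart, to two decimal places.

3710.35

X̄ = (3918 + 3906 + 3935 + 3867 + 3947 + 3997 + 4047 + 3774) / 8 = 3923.8750
Moving ranges: 12, 29, 68, 80, 50, 50, 273; M̄R̄ = 562.0000 / 7 = 80.2857
LCL = X̄ − 3·M̄R̄/d₂ = 3923.8750 − 3 × 80.2857 / 1.128 = 3710.3492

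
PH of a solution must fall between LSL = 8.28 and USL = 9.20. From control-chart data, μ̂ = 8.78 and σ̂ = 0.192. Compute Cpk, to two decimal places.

0.73

Cpu = (USL − μ̂) / (3σ̂) = (9.20 − 8.78) / (3 × 0.192) = 0.7292; Cpl = (μ̂ − LSL) / (3σ̂) = (8.78 − 8.28) / (3 × 0.192) = 0.8681; Cpk = min(Cpu, Cpl) = 0.7292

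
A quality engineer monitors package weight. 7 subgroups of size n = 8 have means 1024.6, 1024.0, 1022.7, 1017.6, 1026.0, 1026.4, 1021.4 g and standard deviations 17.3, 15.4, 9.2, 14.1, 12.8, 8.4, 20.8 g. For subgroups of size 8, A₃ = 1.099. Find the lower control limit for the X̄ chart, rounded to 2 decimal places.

X̄̄ = (1024.6 + 1024.0 + 1022.7 + 1017.6 + 1026.0 + 1026.4 + 1021.4) / 7 = 1023.2429
s̄ = (17.3 + 15.4 + 9.2 + 14.1 + 12.8 + 8.4 + 20.8) / 7 = 14.0000
LCL = X̄̄ − A₃·s̄ = 1023.2429 − 1.099 × 14.0000 = 1007.8569

1007.86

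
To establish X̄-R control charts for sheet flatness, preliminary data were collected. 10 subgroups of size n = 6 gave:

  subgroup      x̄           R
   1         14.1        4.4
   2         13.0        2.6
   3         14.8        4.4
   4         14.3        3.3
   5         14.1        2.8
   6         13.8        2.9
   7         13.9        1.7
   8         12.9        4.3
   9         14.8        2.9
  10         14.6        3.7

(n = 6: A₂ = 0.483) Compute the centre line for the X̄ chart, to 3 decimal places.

X̄̄ = (14.1 + 13.0 + 14.8 + 14.3 + 14.1 + 13.8 + 13.9 + 12.9 + 14.8 + 14.6) / 10 = 140.3000 / 10 = 14.0300
CL = X̄̄ = 14.0300

14.030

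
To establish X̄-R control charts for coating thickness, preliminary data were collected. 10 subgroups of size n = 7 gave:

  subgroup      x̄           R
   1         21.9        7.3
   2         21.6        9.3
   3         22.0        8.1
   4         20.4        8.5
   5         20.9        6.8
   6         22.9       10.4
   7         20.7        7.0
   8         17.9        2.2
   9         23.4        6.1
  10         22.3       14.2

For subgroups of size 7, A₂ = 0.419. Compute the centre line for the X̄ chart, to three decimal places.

X̄̄ = (21.9 + 21.6 + 22.0 + 20.4 + 20.9 + 22.9 + 20.7 + 17.9 + 23.4 + 22.3) / 10 = 214.0000 / 10 = 21.4000
CL = X̄̄ = 21.4000

21.400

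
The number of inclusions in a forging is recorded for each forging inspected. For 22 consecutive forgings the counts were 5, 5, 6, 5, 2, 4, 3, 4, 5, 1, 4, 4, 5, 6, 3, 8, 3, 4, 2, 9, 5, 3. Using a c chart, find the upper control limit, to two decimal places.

c̄ = (5 + 5 + 6 + 5 + 2 + 4 + 3 + 4 + 5 + 1 + 4 + 4 + 5 + 6 + 3 + 8 + 3 + 4 + 2 + 9 + 5 + 3) / 22 = 96 / 22 = 4.3636
UCL = c̄ + 3√c̄ = 4.3636 + 3 × √4.3636 = 4.3636 + 3 × 2.0889 = 10.6304

10.63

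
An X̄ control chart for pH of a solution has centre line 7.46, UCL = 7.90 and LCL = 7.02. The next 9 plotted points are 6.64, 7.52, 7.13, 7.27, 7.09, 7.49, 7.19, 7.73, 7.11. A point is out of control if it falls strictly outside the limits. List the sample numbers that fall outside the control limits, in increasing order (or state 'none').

Compare each point to [7.02, 7.90]: sample 1 = 6.64 < LCL.

1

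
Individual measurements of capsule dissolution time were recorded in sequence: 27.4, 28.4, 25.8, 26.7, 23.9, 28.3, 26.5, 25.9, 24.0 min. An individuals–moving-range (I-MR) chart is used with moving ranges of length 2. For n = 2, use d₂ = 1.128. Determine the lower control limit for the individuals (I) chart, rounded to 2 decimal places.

21.00

X̄ = (27.4 + 28.4 + 25.8 + 26.7 + 23.9 + 28.3 + 26.5 + 25.9 + 24.0) / 9 = 26.3222
Moving ranges: 1.0, 2.6, 0.9, 2.8, 4.4, 1.8, 0.6, 1.9; M̄R̄ = 16.0000 / 8 = 2.0000
LCL = X̄ − 3·M̄R̄/d₂ = 26.3222 − 3 × 2.0000 / 1.128 = 21.0031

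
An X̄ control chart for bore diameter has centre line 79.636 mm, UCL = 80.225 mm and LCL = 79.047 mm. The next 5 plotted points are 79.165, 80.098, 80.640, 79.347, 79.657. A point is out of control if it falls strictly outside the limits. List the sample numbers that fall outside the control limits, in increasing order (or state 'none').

3

Compare each point to [79.047, 80.225]: sample 3 = 80.640 > UCL.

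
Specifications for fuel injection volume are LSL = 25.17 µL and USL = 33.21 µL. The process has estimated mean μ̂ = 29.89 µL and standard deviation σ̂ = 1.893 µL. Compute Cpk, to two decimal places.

0.58

Cpu = (USL − μ̂) / (3σ̂) = (33.21 − 29.89) / (3 × 1.893) = 0.5846; Cpl = (μ̂ − LSL) / (3σ̂) = (29.89 − 25.17) / (3 × 1.893) = 0.8311; Cpk = min(Cpu, Cpl) = 0.5846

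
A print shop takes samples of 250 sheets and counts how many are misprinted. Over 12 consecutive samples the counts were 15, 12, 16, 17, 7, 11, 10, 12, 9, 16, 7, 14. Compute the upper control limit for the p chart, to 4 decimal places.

p̄ = Σdᵢ / (k·n) = 146 / (12 × 250) = 0.04867
UCL = p̄ + 3·√(p̄(1−p̄)/n) = 0.04867 + 3 × √(0.04867×0.95133/250) = 0.04867 + 3 × 0.01361 = 0.08949

0.0895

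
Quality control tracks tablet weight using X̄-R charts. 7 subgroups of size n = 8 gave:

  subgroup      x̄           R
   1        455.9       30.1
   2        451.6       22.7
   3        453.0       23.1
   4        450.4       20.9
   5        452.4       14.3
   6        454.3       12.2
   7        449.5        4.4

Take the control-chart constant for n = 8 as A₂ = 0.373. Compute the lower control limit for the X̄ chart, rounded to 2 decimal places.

445.64

X̄̄ = (455.9 + 451.6 + 453.0 + 450.4 + 452.4 + 454.3 + 449.5) / 7 = 3167.1000 / 7 = 452.4429
R̄ = (30.1 + 22.7 + 23.1 + 20.9 + 14.3 + 12.2 + 4.4) / 7 = 127.7000 / 7 = 18.2429
LCL = X̄̄ − A₂·R̄ = 452.4429 − 0.373 × 18.2429 = 445.6383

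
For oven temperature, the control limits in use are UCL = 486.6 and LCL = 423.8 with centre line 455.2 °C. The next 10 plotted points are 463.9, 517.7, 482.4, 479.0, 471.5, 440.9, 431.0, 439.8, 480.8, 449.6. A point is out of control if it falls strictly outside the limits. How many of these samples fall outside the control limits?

1

Compare each point to [423.8, 486.6]: sample 2 = 517.7 > UCL.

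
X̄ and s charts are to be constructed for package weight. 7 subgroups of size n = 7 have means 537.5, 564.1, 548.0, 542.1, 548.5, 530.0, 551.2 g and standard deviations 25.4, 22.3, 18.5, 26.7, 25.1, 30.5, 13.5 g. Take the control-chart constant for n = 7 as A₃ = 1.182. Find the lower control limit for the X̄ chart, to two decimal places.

X̄̄ = (537.5 + 564.1 + 548.0 + 542.1 + 548.5 + 530.0 + 551.2) / 7 = 545.9143
s̄ = (25.4 + 22.3 + 18.5 + 26.7 + 25.1 + 30.5 + 13.5) / 7 = 23.1429
LCL = X̄̄ − A₃·s̄ = 545.9143 − 1.182 × 23.1429 = 518.5594

518.56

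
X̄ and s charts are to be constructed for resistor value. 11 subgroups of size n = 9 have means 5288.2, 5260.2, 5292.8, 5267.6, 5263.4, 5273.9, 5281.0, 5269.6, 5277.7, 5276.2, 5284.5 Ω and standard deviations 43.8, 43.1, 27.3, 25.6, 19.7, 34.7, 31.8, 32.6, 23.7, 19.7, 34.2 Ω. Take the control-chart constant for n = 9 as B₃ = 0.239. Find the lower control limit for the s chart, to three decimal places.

7.305

s̄ = (43.8 + 43.1 + 27.3 + 25.6 + 19.7 + 34.7 + 31.8 + 32.6 + 23.7 + 19.7 + 34.2) / 11 = 30.5636
LCL_s = B₃·s̄ = 0.239 × 30.5636 = 7.3047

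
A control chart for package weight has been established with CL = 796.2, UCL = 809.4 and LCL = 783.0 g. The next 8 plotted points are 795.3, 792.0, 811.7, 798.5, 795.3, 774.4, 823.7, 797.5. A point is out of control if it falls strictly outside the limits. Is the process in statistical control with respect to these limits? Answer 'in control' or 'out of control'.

Compare each point to [783.0, 809.4]: sample 3 = 811.7 > UCL; sample 6 = 774.4 < LCL; sample 7 = 823.7 > UCL.

out of control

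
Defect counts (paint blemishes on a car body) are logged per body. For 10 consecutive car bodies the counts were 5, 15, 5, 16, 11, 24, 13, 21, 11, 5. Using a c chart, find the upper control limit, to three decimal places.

23.249

c̄ = (5 + 15 + 5 + 16 + 11 + 24 + 13 + 21 + 11 + 5) / 10 = 126 / 10 = 12.6000
UCL = c̄ + 3√c̄ = 12.6000 + 3 × √12.6000 = 12.6000 + 3 × 3.5496 = 23.2489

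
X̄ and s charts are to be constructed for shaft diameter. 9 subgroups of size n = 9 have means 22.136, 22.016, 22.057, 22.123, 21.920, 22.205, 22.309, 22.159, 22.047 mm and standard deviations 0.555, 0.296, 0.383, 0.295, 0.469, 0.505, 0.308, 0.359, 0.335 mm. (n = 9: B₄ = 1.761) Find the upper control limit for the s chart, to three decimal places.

0.686

s̄ = (0.555 + 0.296 + 0.383 + 0.295 + 0.469 + 0.505 + 0.308 + 0.359 + 0.335) / 9 = 0.3894
UCL_s = B₄·s̄ = 1.761 × 0.3894 = 0.6858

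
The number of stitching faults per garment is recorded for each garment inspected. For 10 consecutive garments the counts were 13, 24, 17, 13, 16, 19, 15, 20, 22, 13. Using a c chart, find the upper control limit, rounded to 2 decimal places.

29.64

c̄ = (13 + 24 + 17 + 13 + 16 + 19 + 15 + 20 + 22 + 13) / 10 = 172 / 10 = 17.2000
UCL = c̄ + 3√c̄ = 17.2000 + 3 × √17.2000 = 17.2000 + 3 × 4.1473 = 29.6419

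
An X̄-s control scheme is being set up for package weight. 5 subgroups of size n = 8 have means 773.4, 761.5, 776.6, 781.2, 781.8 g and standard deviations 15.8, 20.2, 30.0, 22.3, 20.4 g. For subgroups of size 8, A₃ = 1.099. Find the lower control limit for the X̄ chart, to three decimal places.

X̄̄ = (773.4 + 761.5 + 776.6 + 781.2 + 781.8) / 5 = 774.9000
s̄ = (15.8 + 20.2 + 30.0 + 22.3 + 20.4) / 5 = 21.7400
LCL = X̄̄ − A₃·s̄ = 774.9000 − 1.099 × 21.7400 = 751.0077

751.008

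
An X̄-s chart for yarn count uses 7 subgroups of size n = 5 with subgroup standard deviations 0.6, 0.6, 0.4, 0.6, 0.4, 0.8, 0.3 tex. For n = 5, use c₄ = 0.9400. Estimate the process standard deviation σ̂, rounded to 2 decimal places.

s̄ = (0.6 + 0.6 + 0.4 + 0.6 + 0.4 + 0.8 + 0.3) / 7 = 0.5286
σ̂ = s̄ / c₄ = 0.5286 / 0.9400 = 0.5623

0.56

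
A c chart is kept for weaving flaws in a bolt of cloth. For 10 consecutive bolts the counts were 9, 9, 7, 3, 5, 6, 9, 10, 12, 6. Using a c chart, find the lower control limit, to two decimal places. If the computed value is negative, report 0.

c̄ = (9 + 9 + 7 + 3 + 5 + 6 + 9 + 10 + 12 + 6) / 10 = 76 / 10 = 7.6000
LCL = c̄ − 3√c̄ = 7.6000 − 3 × 2.7568 = -0.6704 → 0 (cannot be negative)

0.00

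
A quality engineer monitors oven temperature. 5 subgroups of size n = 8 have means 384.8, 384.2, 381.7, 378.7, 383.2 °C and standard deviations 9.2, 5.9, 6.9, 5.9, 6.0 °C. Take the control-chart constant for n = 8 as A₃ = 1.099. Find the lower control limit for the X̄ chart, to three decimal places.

375.069

X̄̄ = (384.8 + 384.2 + 381.7 + 378.7 + 383.2) / 5 = 382.5200
s̄ = (9.2 + 5.9 + 6.9 + 5.9 + 6.0) / 5 = 6.7800
LCL = X̄̄ − A₃·s̄ = 382.5200 − 1.099 × 6.7800 = 375.0688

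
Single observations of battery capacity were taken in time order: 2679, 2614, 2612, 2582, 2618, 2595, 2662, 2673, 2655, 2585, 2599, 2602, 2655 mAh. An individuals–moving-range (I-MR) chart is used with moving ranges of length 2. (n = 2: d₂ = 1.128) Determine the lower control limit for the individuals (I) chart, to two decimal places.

X̄ = (2679 + 2614 + 2612 + 2582 + 2618 + 2595 + 2662 + 2673 + 2655 + 2585 + 2599 + 2602 + 2655) / 13 = 2625.4615
Moving ranges: 65, 2, 30, 36, 23, 67, 11, 18, 70, 14, 3, 53; M̄R̄ = 392.0000 / 12 = 32.6667
LCL = X̄ − 3·M̄R̄/d₂ = 2625.4615 − 3 × 32.6667 / 1.128 = 2538.5821

2538.58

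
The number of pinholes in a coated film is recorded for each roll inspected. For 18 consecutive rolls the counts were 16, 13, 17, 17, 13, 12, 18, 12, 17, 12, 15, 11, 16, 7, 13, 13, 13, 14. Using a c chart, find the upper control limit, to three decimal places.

24.991

c̄ = (16 + 13 + 17 + 17 + 13 + 12 + 18 + 12 + 17 + 12 + 15 + 11 + 16 + 7 + 13 + 13 + 13 + 14) / 18 = 249 / 18 = 13.8333
UCL = c̄ + 3√c̄ = 13.8333 + 3 × √13.8333 = 13.8333 + 3 × 3.7193 = 24.9913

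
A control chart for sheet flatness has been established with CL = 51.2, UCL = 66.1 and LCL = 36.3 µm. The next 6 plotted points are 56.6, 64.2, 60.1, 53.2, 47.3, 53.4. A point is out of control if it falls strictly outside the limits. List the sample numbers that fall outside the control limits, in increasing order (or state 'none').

All 6 points lie within [36.3, 66.1].

none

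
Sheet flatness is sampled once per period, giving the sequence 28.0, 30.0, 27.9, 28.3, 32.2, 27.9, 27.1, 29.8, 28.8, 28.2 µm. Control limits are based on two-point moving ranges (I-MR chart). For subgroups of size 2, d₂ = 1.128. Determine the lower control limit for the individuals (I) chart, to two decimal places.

X̄ = (28.0 + 30.0 + 27.9 + 28.3 + 32.2 + 27.9 + 27.1 + 29.8 + 28.8 + 28.2) / 10 = 28.8200
Moving ranges: 2.0, 2.1, 0.4, 3.9, 4.3, 0.8, 2.7, 1.0, 0.6; M̄R̄ = 17.8000 / 9 = 1.9778
LCL = X̄ − 3·M̄R̄/d₂ = 28.8200 − 3 × 1.9778 / 1.128 = 23.5600

23.56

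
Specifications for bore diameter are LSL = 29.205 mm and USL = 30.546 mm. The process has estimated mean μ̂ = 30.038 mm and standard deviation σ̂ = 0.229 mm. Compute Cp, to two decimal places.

0.98

Cp = (USL − LSL) / (6σ̂) = (30.546 − 29.205) / (6 × 0.229) = 1.3410 / 1.3740 = 0.9760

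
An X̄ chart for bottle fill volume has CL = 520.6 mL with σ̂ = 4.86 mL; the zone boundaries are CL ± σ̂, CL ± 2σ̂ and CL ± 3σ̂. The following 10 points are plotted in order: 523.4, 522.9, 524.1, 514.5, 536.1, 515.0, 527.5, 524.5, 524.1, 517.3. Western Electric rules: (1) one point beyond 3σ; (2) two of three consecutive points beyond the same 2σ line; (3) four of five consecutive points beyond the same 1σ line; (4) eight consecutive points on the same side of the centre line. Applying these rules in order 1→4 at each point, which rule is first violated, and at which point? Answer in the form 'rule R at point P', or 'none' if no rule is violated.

rule 1 at point 5

Zone of each point (C = within 1σ̂, B = 1σ̂–2σ̂, A = 2σ̂–3σ̂, * = beyond 3σ̂; sign = side of CL): 1:+C, 2:+C, 3:+C, 4:-B, 5:+*, 6:-B, 7:+B, 8:+C, 9:+C, 10:-C
Rule 1 (one point beyond the 3σ limits) is satisfied at point 5.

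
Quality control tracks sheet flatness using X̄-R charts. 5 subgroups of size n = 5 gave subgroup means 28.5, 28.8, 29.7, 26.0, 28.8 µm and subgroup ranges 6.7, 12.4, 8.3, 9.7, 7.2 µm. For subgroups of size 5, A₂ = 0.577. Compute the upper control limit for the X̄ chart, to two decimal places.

X̄̄ = (28.5 + 28.8 + 29.7 + 26.0 + 28.8) / 5 = 141.8000 / 5 = 28.3600
R̄ = (6.7 + 12.4 + 8.3 + 9.7 + 7.2) / 5 = 44.3000 / 5 = 8.8600
UCL = X̄̄ + A₂·R̄ = 28.3600 + 0.577 × 8.8600 = 33.4722

33.47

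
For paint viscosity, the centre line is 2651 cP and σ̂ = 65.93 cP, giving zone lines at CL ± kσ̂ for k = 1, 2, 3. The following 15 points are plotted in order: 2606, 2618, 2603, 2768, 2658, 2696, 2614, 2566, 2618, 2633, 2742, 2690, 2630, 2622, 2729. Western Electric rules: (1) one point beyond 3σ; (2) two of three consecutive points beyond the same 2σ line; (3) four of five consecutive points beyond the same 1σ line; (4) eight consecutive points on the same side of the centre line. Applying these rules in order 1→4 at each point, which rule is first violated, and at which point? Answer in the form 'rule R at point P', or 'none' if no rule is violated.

Zone of each point (C = within 1σ̂, B = 1σ̂–2σ̂, A = 2σ̂–3σ̂, * = beyond 3σ̂; sign = side of CL): 1:-C, 2:-C, 3:-C, 4:+B, 5:+C, 6:+C, 7:-C, 8:-B, 9:-C, 10:-C, 11:+B, 12:+C, 13:-C, 14:-C, 15:+B
No rule fires across all 15 points.

none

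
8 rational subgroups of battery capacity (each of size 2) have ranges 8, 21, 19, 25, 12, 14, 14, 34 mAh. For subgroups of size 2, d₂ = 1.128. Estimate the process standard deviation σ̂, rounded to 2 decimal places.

R̄ = (8 + 21 + 19 + 25 + 12 + 14 + 14 + 34) / 8 = 18.3750
σ̂ = R̄ / d₂ = 18.3750 / 1.128 = 16.2899

16.29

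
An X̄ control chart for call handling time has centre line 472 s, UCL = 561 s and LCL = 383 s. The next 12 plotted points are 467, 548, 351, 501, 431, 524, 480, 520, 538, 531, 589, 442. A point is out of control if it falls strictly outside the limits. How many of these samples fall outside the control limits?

Compare each point to [383, 561]: sample 3 = 351 < LCL; sample 11 = 589 > UCL.

2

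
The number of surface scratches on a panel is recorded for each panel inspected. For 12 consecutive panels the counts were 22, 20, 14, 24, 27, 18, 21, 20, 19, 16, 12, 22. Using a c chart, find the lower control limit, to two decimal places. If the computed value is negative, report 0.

6.31

c̄ = (22 + 20 + 14 + 24 + 27 + 18 + 21 + 20 + 19 + 16 + 12 + 22) / 12 = 235 / 12 = 19.5833
LCL = c̄ − 3√c̄ = 19.5833 − 3 × 4.4253 = 6.3074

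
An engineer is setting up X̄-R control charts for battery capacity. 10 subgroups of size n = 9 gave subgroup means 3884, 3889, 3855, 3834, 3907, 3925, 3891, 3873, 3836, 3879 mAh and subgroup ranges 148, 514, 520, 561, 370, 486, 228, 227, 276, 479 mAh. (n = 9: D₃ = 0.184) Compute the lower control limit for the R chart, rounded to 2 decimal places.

70.09

R̄ = (148 + 514 + 520 + 561 + 370 + 486 + 228 + 227 + 276 + 479) / 10 = 3809.0000 / 10 = 380.9000
LCL_R = D₃·R̄ = 0.184 × 380.9000 = 70.0856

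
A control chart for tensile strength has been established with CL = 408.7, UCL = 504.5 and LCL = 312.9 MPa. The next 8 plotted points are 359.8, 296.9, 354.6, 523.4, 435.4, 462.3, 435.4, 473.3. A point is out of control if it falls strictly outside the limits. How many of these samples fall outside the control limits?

2

Compare each point to [312.9, 504.5]: sample 2 = 296.9 < LCL; sample 4 = 523.4 > UCL.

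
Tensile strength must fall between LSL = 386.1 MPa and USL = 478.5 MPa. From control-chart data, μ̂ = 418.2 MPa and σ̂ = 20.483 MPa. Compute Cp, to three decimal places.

0.752

Cp = (USL − LSL) / (6σ̂) = (478.5 − 386.1) / (6 × 20.483) = 92.4000 / 122.8980 = 0.7518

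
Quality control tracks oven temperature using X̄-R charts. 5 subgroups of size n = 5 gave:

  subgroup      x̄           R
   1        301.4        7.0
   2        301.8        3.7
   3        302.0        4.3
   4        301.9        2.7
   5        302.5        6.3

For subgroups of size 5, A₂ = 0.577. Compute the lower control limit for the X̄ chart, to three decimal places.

299.150

X̄̄ = (301.4 + 301.8 + 302.0 + 301.9 + 302.5) / 5 = 1509.6000 / 5 = 301.9200
R̄ = (7.0 + 3.7 + 4.3 + 2.7 + 6.3) / 5 = 24.0000 / 5 = 4.8000
LCL = X̄̄ − A₂·R̄ = 301.9200 − 0.577 × 4.8000 = 299.1504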